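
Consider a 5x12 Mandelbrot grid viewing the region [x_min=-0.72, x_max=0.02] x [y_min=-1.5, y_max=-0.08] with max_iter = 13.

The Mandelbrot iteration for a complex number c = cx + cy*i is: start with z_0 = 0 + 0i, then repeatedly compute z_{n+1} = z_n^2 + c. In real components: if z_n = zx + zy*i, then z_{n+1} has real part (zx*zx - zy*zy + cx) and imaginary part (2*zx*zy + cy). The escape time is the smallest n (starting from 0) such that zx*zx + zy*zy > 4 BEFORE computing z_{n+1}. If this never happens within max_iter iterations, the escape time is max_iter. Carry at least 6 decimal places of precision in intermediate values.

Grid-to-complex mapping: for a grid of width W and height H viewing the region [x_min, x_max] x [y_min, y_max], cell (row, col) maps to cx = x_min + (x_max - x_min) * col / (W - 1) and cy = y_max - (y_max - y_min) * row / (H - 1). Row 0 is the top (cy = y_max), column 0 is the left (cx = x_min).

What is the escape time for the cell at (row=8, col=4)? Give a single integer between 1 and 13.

Answer: 4

Derivation:
z_0 = 0 + 0i, c = 0.0200 + -1.1127i
Iter 1: z = 0.0200 + -1.1127i, |z|^2 = 1.2386
Iter 2: z = -1.2178 + -1.1572i, |z|^2 = 2.8221
Iter 3: z = 0.1637 + 1.7057i, |z|^2 = 2.9364
Iter 4: z = -2.8628 + -0.5541i, |z|^2 = 8.5025
Escaped at iteration 4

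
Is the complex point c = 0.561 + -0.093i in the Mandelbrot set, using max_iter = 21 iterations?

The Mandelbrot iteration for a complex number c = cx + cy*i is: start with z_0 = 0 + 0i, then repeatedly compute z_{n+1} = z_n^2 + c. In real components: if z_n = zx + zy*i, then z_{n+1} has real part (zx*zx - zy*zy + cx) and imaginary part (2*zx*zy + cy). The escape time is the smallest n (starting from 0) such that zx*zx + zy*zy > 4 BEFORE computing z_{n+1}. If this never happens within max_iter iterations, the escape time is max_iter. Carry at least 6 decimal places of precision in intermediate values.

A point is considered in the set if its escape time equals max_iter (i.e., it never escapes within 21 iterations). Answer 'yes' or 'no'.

z_0 = 0 + 0i, c = 0.5610 + -0.0930i
Iter 1: z = 0.5610 + -0.0930i, |z|^2 = 0.3234
Iter 2: z = 0.8671 + -0.1973i, |z|^2 = 0.7908
Iter 3: z = 1.2739 + -0.4352i, |z|^2 = 1.8122
Iter 4: z = 1.9943 + -1.2018i, |z|^2 = 5.4217
Escaped at iteration 4

Answer: no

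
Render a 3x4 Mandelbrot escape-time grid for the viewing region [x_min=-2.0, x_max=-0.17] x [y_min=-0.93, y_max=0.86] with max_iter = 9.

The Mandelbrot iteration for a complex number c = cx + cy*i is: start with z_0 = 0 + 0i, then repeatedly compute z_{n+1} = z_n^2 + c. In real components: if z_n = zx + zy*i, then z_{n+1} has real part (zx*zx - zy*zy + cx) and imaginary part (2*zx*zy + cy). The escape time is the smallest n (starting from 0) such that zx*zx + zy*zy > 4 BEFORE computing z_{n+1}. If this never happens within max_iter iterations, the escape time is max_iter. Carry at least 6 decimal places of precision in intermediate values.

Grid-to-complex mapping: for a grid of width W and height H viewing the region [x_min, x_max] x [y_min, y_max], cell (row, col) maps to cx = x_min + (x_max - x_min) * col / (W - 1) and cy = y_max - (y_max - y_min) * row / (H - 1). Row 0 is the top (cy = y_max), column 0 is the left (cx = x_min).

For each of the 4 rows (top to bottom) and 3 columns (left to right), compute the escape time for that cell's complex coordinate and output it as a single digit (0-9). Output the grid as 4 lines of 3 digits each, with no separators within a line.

(row=0, col=0): c = -2.0000 + 0.8600i → escape time 1
(row=0, col=1): c = -1.0850 + 0.8600i → escape time 3
(row=0, col=2): c = -0.1700 + 0.8600i → escape time 9
(row=1, col=0): c = -2.0000 + 0.2633i → escape time 1
(row=1, col=1): c = -1.0850 + 0.2633i → escape time 9
(row=1, col=2): c = -0.1700 + 0.2633i → escape time 9
(row=2, col=0): c = -2.0000 + -0.3333i → escape time 1
(row=2, col=1): c = -1.0850 + -0.3333i → escape time 9
(row=2, col=2): c = -0.1700 + -0.3333i → escape time 9
(row=3, col=0): c = -2.0000 + -0.9300i → escape time 1
(row=3, col=1): c = -1.0850 + -0.9300i → escape time 3
(row=3, col=2): c = -0.1700 + -0.9300i → escape time 9

Answer: 139
199
199
139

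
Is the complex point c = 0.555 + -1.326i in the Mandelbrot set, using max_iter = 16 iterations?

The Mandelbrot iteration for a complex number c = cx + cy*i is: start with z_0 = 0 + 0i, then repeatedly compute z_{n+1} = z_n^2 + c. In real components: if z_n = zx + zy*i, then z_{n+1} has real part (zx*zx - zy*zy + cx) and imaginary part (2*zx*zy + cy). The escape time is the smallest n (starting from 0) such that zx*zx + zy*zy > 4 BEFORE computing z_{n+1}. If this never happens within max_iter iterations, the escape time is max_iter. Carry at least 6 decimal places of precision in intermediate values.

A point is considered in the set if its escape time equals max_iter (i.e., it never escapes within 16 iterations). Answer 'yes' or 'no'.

Answer: no

Derivation:
z_0 = 0 + 0i, c = 0.5550 + -1.3260i
Iter 1: z = 0.5550 + -1.3260i, |z|^2 = 2.0663
Iter 2: z = -0.8953 + -2.7979i, |z|^2 = 8.6295
Escaped at iteration 2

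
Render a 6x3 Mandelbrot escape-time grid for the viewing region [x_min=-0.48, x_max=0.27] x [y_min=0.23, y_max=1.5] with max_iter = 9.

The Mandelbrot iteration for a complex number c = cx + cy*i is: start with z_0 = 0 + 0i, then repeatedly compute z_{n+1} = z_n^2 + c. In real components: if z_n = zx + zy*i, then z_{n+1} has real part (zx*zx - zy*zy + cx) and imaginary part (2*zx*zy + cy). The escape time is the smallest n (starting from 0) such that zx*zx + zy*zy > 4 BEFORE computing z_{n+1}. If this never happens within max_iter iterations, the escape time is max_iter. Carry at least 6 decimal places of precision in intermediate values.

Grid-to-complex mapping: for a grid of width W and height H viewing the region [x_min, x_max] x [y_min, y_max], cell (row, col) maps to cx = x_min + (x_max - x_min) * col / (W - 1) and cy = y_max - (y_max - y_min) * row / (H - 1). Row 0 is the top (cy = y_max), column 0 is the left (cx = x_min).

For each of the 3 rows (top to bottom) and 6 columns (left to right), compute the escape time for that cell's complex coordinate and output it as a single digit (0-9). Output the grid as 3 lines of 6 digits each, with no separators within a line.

(row=0, col=0): c = -0.4800 + 1.5000i → escape time 2
(row=0, col=1): c = -0.3300 + 1.5000i → escape time 2
(row=0, col=2): c = -0.1800 + 1.5000i → escape time 2
(row=0, col=3): c = -0.0300 + 1.5000i → escape time 2
(row=0, col=4): c = 0.1200 + 1.5000i → escape time 2
(row=0, col=5): c = 0.2700 + 1.5000i → escape time 2
(row=1, col=0): c = -0.4800 + 0.8650i → escape time 5
(row=1, col=1): c = -0.3300 + 0.8650i → escape time 6
(row=1, col=2): c = -0.1800 + 0.8650i → escape time 9
(row=1, col=3): c = -0.0300 + 0.8650i → escape time 9
(row=1, col=4): c = 0.1200 + 0.8650i → escape time 5
(row=1, col=5): c = 0.2700 + 0.8650i → escape time 4
(row=2, col=0): c = -0.4800 + 0.2300i → escape time 9
(row=2, col=1): c = -0.3300 + 0.2300i → escape time 9
(row=2, col=2): c = -0.1800 + 0.2300i → escape time 9
(row=2, col=3): c = -0.0300 + 0.2300i → escape time 9
(row=2, col=4): c = 0.1200 + 0.2300i → escape time 9
(row=2, col=5): c = 0.2700 + 0.2300i → escape time 9

Answer: 222222
569954
999999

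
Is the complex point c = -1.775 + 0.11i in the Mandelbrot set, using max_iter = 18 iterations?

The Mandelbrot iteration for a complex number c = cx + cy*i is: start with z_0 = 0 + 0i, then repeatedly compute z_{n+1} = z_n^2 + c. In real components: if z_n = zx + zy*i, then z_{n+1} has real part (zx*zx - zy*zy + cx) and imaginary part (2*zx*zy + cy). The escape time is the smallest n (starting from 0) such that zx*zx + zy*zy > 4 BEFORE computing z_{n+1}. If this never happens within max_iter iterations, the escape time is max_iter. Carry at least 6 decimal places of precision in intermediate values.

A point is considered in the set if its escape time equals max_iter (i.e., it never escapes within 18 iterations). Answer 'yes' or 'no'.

z_0 = 0 + 0i, c = -1.7750 + 0.1100i
Iter 1: z = -1.7750 + 0.1100i, |z|^2 = 3.1627
Iter 2: z = 1.3635 + -0.2805i, |z|^2 = 1.9379
Iter 3: z = 0.0055 + -0.6549i, |z|^2 = 0.4290
Iter 4: z = -2.2039 + 0.1028i, |z|^2 = 4.8678
Escaped at iteration 4

Answer: no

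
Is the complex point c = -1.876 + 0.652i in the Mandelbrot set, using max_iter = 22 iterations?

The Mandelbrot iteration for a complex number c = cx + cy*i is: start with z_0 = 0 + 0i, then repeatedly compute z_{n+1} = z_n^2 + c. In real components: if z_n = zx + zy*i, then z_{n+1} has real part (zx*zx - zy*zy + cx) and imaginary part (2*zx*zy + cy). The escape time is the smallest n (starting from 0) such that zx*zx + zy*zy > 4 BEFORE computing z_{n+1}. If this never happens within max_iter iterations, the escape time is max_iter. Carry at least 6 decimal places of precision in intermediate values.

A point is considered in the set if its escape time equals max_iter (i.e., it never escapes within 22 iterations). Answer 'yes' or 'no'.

Answer: no

Derivation:
z_0 = 0 + 0i, c = -1.8760 + 0.6520i
Iter 1: z = -1.8760 + 0.6520i, |z|^2 = 3.9445
Iter 2: z = 1.2183 + -1.7943i, |z|^2 = 4.7037
Escaped at iteration 2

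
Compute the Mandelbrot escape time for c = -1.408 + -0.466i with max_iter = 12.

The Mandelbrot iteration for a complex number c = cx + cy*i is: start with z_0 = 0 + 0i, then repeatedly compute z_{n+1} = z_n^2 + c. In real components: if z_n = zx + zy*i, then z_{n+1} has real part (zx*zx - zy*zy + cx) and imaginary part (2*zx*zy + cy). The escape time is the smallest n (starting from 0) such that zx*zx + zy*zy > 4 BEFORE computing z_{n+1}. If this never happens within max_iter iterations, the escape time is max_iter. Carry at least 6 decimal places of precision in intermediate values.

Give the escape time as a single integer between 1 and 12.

Answer: 3

Derivation:
z_0 = 0 + 0i, c = -1.4080 + -0.4660i
Iter 1: z = -1.4080 + -0.4660i, |z|^2 = 2.1996
Iter 2: z = 0.3573 + 0.8463i, |z|^2 = 0.8438
Iter 3: z = -1.9965 + 0.1387i, |z|^2 = 4.0052
Escaped at iteration 3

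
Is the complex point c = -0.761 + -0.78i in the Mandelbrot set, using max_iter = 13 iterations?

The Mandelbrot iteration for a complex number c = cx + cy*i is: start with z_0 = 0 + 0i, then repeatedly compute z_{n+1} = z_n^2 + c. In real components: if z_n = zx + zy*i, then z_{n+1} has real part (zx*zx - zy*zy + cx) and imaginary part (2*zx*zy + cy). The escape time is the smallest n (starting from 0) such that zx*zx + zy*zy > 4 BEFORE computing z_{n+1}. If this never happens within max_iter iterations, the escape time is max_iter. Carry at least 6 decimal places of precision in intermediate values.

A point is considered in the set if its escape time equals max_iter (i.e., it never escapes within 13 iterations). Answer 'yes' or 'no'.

z_0 = 0 + 0i, c = -0.7610 + -0.7800i
Iter 1: z = -0.7610 + -0.7800i, |z|^2 = 1.1875
Iter 2: z = -0.7903 + 0.4072i, |z|^2 = 0.7903
Iter 3: z = -0.3022 + -1.4235i, |z|^2 = 2.1178
Iter 4: z = -2.6961 + 0.0805i, |z|^2 = 7.2755
Escaped at iteration 4

Answer: no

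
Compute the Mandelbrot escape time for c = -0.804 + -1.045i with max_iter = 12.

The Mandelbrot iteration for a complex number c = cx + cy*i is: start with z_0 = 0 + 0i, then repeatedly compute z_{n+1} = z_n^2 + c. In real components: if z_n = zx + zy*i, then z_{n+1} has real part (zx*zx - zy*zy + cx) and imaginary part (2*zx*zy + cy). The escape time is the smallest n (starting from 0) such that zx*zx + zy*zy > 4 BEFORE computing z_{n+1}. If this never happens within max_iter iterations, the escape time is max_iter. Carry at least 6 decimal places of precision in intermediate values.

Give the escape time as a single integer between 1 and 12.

z_0 = 0 + 0i, c = -0.8040 + -1.0450i
Iter 1: z = -0.8040 + -1.0450i, |z|^2 = 1.7384
Iter 2: z = -1.2496 + 0.6354i, |z|^2 = 1.9652
Iter 3: z = 0.3538 + -2.6329i, |z|^2 = 7.0574
Escaped at iteration 3

Answer: 3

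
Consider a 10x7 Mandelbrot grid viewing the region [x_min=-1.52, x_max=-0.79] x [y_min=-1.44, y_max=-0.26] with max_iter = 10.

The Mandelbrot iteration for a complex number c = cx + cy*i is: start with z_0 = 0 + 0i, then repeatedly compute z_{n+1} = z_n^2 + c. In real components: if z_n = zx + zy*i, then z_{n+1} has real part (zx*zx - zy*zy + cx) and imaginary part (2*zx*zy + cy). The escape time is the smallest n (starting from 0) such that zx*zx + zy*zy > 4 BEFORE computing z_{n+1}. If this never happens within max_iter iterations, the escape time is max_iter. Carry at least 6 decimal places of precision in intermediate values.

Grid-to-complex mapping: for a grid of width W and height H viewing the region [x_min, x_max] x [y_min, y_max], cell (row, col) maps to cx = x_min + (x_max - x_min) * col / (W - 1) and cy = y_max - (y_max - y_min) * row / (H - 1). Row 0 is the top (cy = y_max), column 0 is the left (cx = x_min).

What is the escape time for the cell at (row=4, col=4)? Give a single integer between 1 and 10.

z_0 = 0 + 0i, c = -1.1956 + -1.0467i
Iter 1: z = -1.1956 + -1.0467i, |z|^2 = 2.5249
Iter 2: z = -0.8617 + 1.4560i, |z|^2 = 2.8626
Iter 3: z = -2.5730 + -3.5560i, |z|^2 = 19.2658
Escaped at iteration 3

Answer: 3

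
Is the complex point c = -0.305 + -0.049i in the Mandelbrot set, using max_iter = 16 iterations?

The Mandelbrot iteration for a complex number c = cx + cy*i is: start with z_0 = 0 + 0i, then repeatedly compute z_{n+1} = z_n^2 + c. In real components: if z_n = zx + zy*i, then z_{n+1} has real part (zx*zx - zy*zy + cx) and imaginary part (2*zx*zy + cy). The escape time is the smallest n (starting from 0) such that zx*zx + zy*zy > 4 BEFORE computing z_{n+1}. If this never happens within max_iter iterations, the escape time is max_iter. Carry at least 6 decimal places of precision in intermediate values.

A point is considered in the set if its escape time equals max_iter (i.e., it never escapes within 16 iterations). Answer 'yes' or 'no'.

z_0 = 0 + 0i, c = -0.3050 + -0.0490i
Iter 1: z = -0.3050 + -0.0490i, |z|^2 = 0.0954
Iter 2: z = -0.2144 + -0.0191i, |z|^2 = 0.0463
Iter 3: z = -0.2594 + -0.0408i, |z|^2 = 0.0690
Iter 4: z = -0.2394 + -0.0278i, |z|^2 = 0.0581
Iter 5: z = -0.2485 + -0.0357i, |z|^2 = 0.0630
Iter 6: z = -0.2445 + -0.0313i, |z|^2 = 0.0608
Iter 7: z = -0.2462 + -0.0337i, |z|^2 = 0.0617
Iter 8: z = -0.2455 + -0.0324i, |z|^2 = 0.0613
Iter 9: z = -0.2458 + -0.0331i, |z|^2 = 0.0615
Iter 10: z = -0.2457 + -0.0327i, |z|^2 = 0.0614
Iter 11: z = -0.2457 + -0.0329i, |z|^2 = 0.0615
Iter 12: z = -0.2457 + -0.0328i, |z|^2 = 0.0615
Iter 13: z = -0.2457 + -0.0329i, |z|^2 = 0.0615
Iter 14: z = -0.2457 + -0.0328i, |z|^2 = 0.0615
Iter 15: z = -0.2457 + -0.0329i, |z|^2 = 0.0615
Did not escape in 16 iterations → in set

Answer: yes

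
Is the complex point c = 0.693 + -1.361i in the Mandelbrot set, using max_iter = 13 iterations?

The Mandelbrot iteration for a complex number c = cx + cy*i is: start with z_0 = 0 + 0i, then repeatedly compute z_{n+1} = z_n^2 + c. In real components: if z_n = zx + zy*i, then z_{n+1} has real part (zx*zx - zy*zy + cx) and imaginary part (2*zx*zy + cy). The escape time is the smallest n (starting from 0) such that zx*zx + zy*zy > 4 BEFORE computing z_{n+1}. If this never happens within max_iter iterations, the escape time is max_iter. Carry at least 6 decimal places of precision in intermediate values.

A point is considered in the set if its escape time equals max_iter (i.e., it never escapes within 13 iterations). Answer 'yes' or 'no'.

z_0 = 0 + 0i, c = 0.6930 + -1.3610i
Iter 1: z = 0.6930 + -1.3610i, |z|^2 = 2.3326
Iter 2: z = -0.6791 + -3.2473i, |z|^2 = 11.0064
Escaped at iteration 2

Answer: no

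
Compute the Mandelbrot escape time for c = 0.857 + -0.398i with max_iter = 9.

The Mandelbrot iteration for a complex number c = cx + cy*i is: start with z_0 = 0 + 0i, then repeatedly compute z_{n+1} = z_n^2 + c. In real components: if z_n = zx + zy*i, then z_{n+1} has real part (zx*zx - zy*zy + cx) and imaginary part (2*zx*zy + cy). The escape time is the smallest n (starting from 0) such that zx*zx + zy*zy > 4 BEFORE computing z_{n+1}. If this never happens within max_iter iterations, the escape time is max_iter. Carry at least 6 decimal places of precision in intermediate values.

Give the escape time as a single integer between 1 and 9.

z_0 = 0 + 0i, c = 0.8570 + -0.3980i
Iter 1: z = 0.8570 + -0.3980i, |z|^2 = 0.8929
Iter 2: z = 1.4330 + -1.0802i, |z|^2 = 3.2204
Iter 3: z = 1.7438 + -3.4939i, |z|^2 = 15.2481
Escaped at iteration 3

Answer: 3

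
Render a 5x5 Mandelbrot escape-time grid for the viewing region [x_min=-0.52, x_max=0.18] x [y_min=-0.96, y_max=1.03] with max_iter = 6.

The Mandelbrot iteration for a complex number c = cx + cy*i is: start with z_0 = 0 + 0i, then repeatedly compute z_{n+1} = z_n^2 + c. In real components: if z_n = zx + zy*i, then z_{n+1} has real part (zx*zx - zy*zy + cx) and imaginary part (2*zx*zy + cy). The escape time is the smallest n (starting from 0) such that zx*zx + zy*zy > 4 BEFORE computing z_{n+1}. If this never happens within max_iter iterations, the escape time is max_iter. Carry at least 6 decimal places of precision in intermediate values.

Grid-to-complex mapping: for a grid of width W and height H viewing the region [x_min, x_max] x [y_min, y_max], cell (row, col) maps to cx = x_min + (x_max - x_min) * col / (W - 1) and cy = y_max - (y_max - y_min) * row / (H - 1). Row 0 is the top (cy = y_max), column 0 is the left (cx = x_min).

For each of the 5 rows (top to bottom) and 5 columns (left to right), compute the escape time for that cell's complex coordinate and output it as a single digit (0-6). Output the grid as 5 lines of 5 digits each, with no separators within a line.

(row=0, col=0): c = -0.5200 + 1.0300i → escape time 4
(row=0, col=1): c = -0.3450 + 1.0300i → escape time 5
(row=0, col=2): c = -0.1700 + 1.0300i → escape time 6
(row=0, col=3): c = 0.0050 + 1.0300i → escape time 6
(row=0, col=4): c = 0.1800 + 1.0300i → escape time 4
(row=1, col=0): c = -0.5200 + 0.5325i → escape time 6
(row=1, col=1): c = -0.3450 + 0.5325i → escape time 6
(row=1, col=2): c = -0.1700 + 0.5325i → escape time 6
(row=1, col=3): c = 0.0050 + 0.5325i → escape time 6
(row=1, col=4): c = 0.1800 + 0.5325i → escape time 6
(row=2, col=0): c = -0.5200 + 0.0350i → escape time 6
(row=2, col=1): c = -0.3450 + 0.0350i → escape time 6
(row=2, col=2): c = -0.1700 + 0.0350i → escape time 6
(row=2, col=3): c = 0.0050 + 0.0350i → escape time 6
(row=2, col=4): c = 0.1800 + 0.0350i → escape time 6
(row=3, col=0): c = -0.5200 + -0.4625i → escape time 6
(row=3, col=1): c = -0.3450 + -0.4625i → escape time 6
(row=3, col=2): c = -0.1700 + -0.4625i → escape time 6
(row=3, col=3): c = 0.0050 + -0.4625i → escape time 6
(row=3, col=4): c = 0.1800 + -0.4625i → escape time 6
(row=4, col=0): c = -0.5200 + -0.9600i → escape time 4
(row=4, col=1): c = -0.3450 + -0.9600i → escape time 5
(row=4, col=2): c = -0.1700 + -0.9600i → escape time 6
(row=4, col=3): c = 0.0050 + -0.9600i → escape time 6
(row=4, col=4): c = 0.1800 + -0.9600i → escape time 4

Answer: 45664
66666
66666
66666
45664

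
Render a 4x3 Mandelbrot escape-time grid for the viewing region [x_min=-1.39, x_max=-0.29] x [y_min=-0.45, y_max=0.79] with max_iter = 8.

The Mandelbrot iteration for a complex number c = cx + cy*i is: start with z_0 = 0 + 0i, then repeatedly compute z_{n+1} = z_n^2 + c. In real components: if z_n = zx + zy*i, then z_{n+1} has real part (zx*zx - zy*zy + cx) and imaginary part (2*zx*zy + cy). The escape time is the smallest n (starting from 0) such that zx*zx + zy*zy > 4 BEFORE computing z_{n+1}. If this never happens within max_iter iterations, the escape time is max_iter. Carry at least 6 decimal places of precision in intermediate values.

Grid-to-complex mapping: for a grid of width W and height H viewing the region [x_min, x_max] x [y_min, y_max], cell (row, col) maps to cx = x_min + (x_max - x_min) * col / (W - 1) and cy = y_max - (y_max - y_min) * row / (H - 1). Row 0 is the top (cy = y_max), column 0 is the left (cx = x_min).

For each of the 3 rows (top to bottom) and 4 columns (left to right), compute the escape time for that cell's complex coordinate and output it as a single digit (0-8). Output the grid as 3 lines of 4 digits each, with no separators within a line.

Answer: 3348
8888
4588

Derivation:
(row=0, col=0): c = -1.3900 + 0.7900i → escape time 3
(row=0, col=1): c = -1.0233 + 0.7900i → escape time 3
(row=0, col=2): c = -0.6567 + 0.7900i → escape time 4
(row=0, col=3): c = -0.2900 + 0.7900i → escape time 8
(row=1, col=0): c = -1.3900 + 0.1700i → escape time 8
(row=1, col=1): c = -1.0233 + 0.1700i → escape time 8
(row=1, col=2): c = -0.6567 + 0.1700i → escape time 8
(row=1, col=3): c = -0.2900 + 0.1700i → escape time 8
(row=2, col=0): c = -1.3900 + -0.4500i → escape time 4
(row=2, col=1): c = -1.0233 + -0.4500i → escape time 5
(row=2, col=2): c = -0.6567 + -0.4500i → escape time 8
(row=2, col=3): c = -0.2900 + -0.4500i → escape time 8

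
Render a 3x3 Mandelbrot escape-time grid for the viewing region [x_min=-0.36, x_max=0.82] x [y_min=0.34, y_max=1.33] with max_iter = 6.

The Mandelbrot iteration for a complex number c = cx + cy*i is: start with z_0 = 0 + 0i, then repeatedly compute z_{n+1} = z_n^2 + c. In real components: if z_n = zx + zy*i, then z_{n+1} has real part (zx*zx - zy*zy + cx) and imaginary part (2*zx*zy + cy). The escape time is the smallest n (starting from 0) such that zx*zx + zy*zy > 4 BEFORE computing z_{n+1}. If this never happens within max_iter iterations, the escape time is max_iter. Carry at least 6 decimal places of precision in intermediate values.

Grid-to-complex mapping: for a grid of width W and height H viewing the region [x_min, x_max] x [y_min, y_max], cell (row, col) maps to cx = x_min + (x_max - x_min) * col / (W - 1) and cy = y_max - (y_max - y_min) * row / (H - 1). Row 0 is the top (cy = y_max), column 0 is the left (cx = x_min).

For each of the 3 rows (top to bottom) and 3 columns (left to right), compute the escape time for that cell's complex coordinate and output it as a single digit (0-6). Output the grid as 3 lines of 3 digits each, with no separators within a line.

(row=0, col=0): c = -0.3600 + 1.3300i → escape time 2
(row=0, col=1): c = 0.2300 + 1.3300i → escape time 2
(row=0, col=2): c = 0.8200 + 1.3300i → escape time 2
(row=1, col=0): c = -0.3600 + 0.8350i → escape time 6
(row=1, col=1): c = 0.2300 + 0.8350i → escape time 5
(row=1, col=2): c = 0.8200 + 0.8350i → escape time 2
(row=2, col=0): c = -0.3600 + 0.3400i → escape time 6
(row=2, col=1): c = 0.2300 + 0.3400i → escape time 6
(row=2, col=2): c = 0.8200 + 0.3400i → escape time 3

Answer: 222
652
663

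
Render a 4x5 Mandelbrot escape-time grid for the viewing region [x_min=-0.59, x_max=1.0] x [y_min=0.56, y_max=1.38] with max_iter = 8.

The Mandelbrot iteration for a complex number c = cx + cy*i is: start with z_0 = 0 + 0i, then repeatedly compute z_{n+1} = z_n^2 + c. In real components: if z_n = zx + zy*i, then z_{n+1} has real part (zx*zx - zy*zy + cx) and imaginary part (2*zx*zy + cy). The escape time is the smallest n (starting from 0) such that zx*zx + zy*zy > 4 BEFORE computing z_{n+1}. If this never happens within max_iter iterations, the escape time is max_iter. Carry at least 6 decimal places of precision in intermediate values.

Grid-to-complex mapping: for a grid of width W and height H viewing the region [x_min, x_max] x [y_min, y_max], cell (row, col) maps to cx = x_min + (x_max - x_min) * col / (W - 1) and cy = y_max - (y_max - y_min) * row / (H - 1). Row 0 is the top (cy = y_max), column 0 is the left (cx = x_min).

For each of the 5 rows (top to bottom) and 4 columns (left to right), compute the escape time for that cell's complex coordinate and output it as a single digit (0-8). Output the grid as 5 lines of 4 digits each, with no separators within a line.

(row=0, col=0): c = -0.5900 + 1.3800i → escape time 2
(row=0, col=1): c = -0.0600 + 1.3800i → escape time 2
(row=0, col=2): c = 0.4700 + 1.3800i → escape time 2
(row=0, col=3): c = 1.0000 + 1.3800i → escape time 2
(row=1, col=0): c = -0.5900 + 1.1750i → escape time 3
(row=1, col=1): c = -0.0600 + 1.1750i → escape time 3
(row=1, col=2): c = 0.4700 + 1.1750i → escape time 2
(row=1, col=3): c = 1.0000 + 1.1750i → escape time 2
(row=2, col=0): c = -0.5900 + 0.9700i → escape time 4
(row=2, col=1): c = -0.0600 + 0.9700i → escape time 8
(row=2, col=2): c = 0.4700 + 0.9700i → escape time 3
(row=2, col=3): c = 1.0000 + 0.9700i → escape time 2
(row=3, col=0): c = -0.5900 + 0.7650i → escape time 5
(row=3, col=1): c = -0.0600 + 0.7650i → escape time 8
(row=3, col=2): c = 0.4700 + 0.7650i → escape time 3
(row=3, col=3): c = 1.0000 + 0.7650i → escape time 2
(row=4, col=0): c = -0.5900 + 0.5600i → escape time 8
(row=4, col=1): c = -0.0600 + 0.5600i → escape time 8
(row=4, col=2): c = 0.4700 + 0.5600i → escape time 5
(row=4, col=3): c = 1.0000 + 0.5600i → escape time 2

Answer: 2222
3322
4832
5832
8852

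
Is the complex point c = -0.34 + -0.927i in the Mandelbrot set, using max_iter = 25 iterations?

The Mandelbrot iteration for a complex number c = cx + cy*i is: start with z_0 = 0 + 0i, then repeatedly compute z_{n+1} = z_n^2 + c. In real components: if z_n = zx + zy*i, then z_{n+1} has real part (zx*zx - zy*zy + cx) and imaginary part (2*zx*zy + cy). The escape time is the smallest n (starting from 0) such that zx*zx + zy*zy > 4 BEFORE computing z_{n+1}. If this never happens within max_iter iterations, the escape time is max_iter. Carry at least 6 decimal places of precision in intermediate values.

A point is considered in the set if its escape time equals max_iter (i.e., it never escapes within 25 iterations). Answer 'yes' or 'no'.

z_0 = 0 + 0i, c = -0.3400 + -0.9270i
Iter 1: z = -0.3400 + -0.9270i, |z|^2 = 0.9749
Iter 2: z = -1.0837 + -0.2966i, |z|^2 = 1.2625
Iter 3: z = 0.7465 + -0.2840i, |z|^2 = 0.6379
Iter 4: z = 0.1365 + -1.3511i, |z|^2 = 1.8440
Iter 5: z = -2.1467 + -1.2960i, |z|^2 = 6.2879
Escaped at iteration 5

Answer: no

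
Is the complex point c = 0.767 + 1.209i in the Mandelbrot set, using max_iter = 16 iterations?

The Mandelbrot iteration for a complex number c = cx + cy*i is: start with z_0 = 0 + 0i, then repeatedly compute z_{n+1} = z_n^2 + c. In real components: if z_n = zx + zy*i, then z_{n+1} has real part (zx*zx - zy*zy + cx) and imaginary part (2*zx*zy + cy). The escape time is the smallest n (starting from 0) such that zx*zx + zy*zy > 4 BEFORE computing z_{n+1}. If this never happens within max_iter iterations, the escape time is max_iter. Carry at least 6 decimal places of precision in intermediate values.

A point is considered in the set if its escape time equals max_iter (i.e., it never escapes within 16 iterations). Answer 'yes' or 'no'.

z_0 = 0 + 0i, c = 0.7670 + 1.2090i
Iter 1: z = 0.7670 + 1.2090i, |z|^2 = 2.0500
Iter 2: z = -0.1064 + 3.0636i, |z|^2 = 9.3970
Escaped at iteration 2

Answer: no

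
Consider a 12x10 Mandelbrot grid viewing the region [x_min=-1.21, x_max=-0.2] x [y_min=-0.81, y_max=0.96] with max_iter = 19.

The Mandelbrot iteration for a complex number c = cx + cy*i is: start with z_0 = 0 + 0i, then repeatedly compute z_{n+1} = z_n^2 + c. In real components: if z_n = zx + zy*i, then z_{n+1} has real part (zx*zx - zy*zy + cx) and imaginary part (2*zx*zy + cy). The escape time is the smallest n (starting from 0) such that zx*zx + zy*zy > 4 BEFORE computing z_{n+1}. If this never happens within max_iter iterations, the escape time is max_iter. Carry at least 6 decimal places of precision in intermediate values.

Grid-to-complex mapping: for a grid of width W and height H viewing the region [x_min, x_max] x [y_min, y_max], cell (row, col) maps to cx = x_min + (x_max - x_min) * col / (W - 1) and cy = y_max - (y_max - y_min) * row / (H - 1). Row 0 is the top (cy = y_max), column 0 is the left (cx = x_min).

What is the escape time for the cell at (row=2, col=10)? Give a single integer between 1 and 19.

Answer: 19

Derivation:
z_0 = 0 + 0i, c = -0.2918 + 0.5667i
Iter 1: z = -0.2918 + 0.5667i, |z|^2 = 0.4063
Iter 2: z = -0.5278 + 0.2359i, |z|^2 = 0.3342
Iter 3: z = -0.0689 + 0.3176i, |z|^2 = 0.1056
Iter 4: z = -0.3879 + 0.5229i, |z|^2 = 0.4239
Iter 5: z = -0.4147 + 0.1610i, |z|^2 = 0.1979
Iter 6: z = -0.1457 + 0.4332i, |z|^2 = 0.2089
Iter 7: z = -0.4582 + 0.4404i, |z|^2 = 0.4039
Iter 8: z = -0.2758 + 0.1631i, |z|^2 = 0.1027
Iter 9: z = -0.2423 + 0.4767i, |z|^2 = 0.2860
Iter 10: z = -0.4603 + 0.3356i, |z|^2 = 0.3246
Iter 11: z = -0.1926 + 0.2577i, |z|^2 = 0.1035
Iter 12: z = -0.3211 + 0.4674i, |z|^2 = 0.3216
Iter 13: z = -0.4072 + 0.2664i, |z|^2 = 0.2368
Iter 14: z = -0.1970 + 0.3497i, |z|^2 = 0.1611
Iter 15: z = -0.3753 + 0.4289i, |z|^2 = 0.3248
Iter 16: z = -0.3349 + 0.2448i, |z|^2 = 0.1721
Iter 17: z = -0.2395 + 0.4027i, |z|^2 = 0.2196
Iter 18: z = -0.3966 + 0.3737i, |z|^2 = 0.2970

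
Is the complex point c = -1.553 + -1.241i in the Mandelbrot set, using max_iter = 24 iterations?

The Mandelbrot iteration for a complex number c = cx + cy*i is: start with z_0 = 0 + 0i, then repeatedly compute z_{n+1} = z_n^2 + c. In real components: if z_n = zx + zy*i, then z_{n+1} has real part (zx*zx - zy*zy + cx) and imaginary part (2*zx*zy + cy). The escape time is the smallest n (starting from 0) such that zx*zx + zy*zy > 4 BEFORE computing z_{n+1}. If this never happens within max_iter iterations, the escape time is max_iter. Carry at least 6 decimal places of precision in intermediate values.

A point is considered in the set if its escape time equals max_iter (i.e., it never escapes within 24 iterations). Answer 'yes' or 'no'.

z_0 = 0 + 0i, c = -1.5530 + -1.2410i
Iter 1: z = -1.5530 + -1.2410i, |z|^2 = 3.9519
Iter 2: z = -0.6813 + 2.6135i, |z|^2 = 7.2948
Escaped at iteration 2

Answer: no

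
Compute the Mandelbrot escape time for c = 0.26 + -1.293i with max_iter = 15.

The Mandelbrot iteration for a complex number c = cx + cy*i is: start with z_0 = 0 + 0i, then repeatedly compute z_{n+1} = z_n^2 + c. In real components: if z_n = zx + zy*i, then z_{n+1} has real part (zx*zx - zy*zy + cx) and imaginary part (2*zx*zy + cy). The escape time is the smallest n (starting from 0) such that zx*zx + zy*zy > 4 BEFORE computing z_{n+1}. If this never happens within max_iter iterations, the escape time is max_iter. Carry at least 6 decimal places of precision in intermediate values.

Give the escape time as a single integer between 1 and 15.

Answer: 2

Derivation:
z_0 = 0 + 0i, c = 0.2600 + -1.2930i
Iter 1: z = 0.2600 + -1.2930i, |z|^2 = 1.7394
Iter 2: z = -1.3442 + -1.9654i, |z|^2 = 5.6696
Escaped at iteration 2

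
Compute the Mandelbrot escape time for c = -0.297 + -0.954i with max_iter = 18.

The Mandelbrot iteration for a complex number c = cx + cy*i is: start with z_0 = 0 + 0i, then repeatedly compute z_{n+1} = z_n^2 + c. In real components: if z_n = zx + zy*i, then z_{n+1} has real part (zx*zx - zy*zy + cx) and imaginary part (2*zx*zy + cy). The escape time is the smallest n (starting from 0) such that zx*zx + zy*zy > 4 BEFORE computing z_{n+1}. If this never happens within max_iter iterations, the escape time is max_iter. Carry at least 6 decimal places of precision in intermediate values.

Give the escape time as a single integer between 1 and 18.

z_0 = 0 + 0i, c = -0.2970 + -0.9540i
Iter 1: z = -0.2970 + -0.9540i, |z|^2 = 0.9983
Iter 2: z = -1.1189 + -0.3873i, |z|^2 = 1.4020
Iter 3: z = 0.8049 + -0.0872i, |z|^2 = 0.6555
Iter 4: z = 0.3433 + -1.0944i, |z|^2 = 1.3157
Iter 5: z = -1.3770 + -1.7055i, |z|^2 = 4.8046
Escaped at iteration 5

Answer: 5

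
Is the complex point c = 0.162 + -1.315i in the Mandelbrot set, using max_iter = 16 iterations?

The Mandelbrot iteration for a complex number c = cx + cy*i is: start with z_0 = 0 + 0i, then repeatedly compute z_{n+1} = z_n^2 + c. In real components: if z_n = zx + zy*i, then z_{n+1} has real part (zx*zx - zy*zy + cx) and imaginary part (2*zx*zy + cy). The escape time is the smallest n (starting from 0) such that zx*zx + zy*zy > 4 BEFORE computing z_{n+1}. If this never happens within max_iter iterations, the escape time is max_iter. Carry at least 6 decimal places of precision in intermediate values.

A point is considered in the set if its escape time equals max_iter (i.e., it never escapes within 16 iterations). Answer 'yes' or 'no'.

Answer: no

Derivation:
z_0 = 0 + 0i, c = 0.1620 + -1.3150i
Iter 1: z = 0.1620 + -1.3150i, |z|^2 = 1.7555
Iter 2: z = -1.5410 + -1.7411i, |z|^2 = 5.4059
Escaped at iteration 2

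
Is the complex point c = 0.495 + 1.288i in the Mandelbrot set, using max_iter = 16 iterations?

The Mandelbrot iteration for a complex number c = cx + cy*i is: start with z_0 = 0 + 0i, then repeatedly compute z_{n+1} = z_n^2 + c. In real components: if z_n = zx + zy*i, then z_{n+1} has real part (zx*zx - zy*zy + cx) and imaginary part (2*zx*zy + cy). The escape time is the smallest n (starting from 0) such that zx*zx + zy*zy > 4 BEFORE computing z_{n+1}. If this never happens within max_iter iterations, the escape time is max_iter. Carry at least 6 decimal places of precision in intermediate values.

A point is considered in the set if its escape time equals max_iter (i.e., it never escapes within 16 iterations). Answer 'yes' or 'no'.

Answer: no

Derivation:
z_0 = 0 + 0i, c = 0.4950 + 1.2880i
Iter 1: z = 0.4950 + 1.2880i, |z|^2 = 1.9040
Iter 2: z = -0.9189 + 2.5631i, |z|^2 = 7.4140
Escaped at iteration 2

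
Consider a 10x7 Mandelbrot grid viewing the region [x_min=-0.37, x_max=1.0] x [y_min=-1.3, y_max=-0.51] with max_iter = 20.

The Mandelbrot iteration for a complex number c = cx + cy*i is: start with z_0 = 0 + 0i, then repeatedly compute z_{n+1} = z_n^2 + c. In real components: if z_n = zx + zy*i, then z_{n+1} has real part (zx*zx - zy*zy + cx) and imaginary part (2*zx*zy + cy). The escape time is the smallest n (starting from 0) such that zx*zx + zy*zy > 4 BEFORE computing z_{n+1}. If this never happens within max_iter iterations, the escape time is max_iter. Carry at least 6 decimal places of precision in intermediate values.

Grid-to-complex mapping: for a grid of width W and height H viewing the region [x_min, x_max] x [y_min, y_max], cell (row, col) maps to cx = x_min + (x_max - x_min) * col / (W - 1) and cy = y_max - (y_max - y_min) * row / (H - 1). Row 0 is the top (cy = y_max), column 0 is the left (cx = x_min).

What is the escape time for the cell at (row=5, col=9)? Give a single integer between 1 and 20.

z_0 = 0 + 0i, c = 1.0000 + -1.1683i
Iter 1: z = 1.0000 + -1.1683i, |z|^2 = 2.3650
Iter 2: z = 0.6350 + -3.5050i, |z|^2 = 12.6882
Escaped at iteration 2

Answer: 2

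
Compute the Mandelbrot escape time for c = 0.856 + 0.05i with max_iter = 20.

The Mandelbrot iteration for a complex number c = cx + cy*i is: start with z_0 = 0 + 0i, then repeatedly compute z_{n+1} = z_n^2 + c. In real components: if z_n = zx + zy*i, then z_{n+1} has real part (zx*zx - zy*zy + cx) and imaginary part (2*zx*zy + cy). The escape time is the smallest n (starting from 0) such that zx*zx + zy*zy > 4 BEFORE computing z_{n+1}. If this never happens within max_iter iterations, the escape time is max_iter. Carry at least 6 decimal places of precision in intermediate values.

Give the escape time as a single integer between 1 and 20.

Answer: 3

Derivation:
z_0 = 0 + 0i, c = 0.8560 + 0.0500i
Iter 1: z = 0.8560 + 0.0500i, |z|^2 = 0.7352
Iter 2: z = 1.5862 + 0.1356i, |z|^2 = 2.5345
Iter 3: z = 3.3538 + 0.4802i, |z|^2 = 11.4783
Escaped at iteration 3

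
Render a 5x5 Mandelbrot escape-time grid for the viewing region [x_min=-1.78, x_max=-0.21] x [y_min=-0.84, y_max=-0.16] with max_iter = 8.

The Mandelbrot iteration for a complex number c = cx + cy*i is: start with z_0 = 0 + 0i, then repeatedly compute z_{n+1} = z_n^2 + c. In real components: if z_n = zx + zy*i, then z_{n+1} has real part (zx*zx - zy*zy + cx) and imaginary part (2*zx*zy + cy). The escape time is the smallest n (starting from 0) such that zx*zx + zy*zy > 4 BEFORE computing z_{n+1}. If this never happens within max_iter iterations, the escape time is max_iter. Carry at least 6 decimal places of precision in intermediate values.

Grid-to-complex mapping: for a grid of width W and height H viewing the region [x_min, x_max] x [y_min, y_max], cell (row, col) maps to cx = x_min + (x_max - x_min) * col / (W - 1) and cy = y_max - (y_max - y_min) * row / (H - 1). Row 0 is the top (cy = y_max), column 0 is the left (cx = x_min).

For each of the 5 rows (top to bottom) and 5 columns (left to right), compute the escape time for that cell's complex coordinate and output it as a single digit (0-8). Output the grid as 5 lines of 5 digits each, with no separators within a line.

Answer: 48888
35888
33588
33488
23348

Derivation:
(row=0, col=0): c = -1.7800 + -0.1600i → escape time 4
(row=0, col=1): c = -1.3875 + -0.1600i → escape time 8
(row=0, col=2): c = -0.9950 + -0.1600i → escape time 8
(row=0, col=3): c = -0.6025 + -0.1600i → escape time 8
(row=0, col=4): c = -0.2100 + -0.1600i → escape time 8
(row=1, col=0): c = -1.7800 + -0.3300i → escape time 3
(row=1, col=1): c = -1.3875 + -0.3300i → escape time 5
(row=1, col=2): c = -0.9950 + -0.3300i → escape time 8
(row=1, col=3): c = -0.6025 + -0.3300i → escape time 8
(row=1, col=4): c = -0.2100 + -0.3300i → escape time 8
(row=2, col=0): c = -1.7800 + -0.5000i → escape time 3
(row=2, col=1): c = -1.3875 + -0.5000i → escape time 3
(row=2, col=2): c = -0.9950 + -0.5000i → escape time 5
(row=2, col=3): c = -0.6025 + -0.5000i → escape time 8
(row=2, col=4): c = -0.2100 + -0.5000i → escape time 8
(row=3, col=0): c = -1.7800 + -0.6700i → escape time 3
(row=3, col=1): c = -1.3875 + -0.6700i → escape time 3
(row=3, col=2): c = -0.9950 + -0.6700i → escape time 4
(row=3, col=3): c = -0.6025 + -0.6700i → escape time 8
(row=3, col=4): c = -0.2100 + -0.6700i → escape time 8
(row=4, col=0): c = -1.7800 + -0.8400i → escape time 2
(row=4, col=1): c = -1.3875 + -0.8400i → escape time 3
(row=4, col=2): c = -0.9950 + -0.8400i → escape time 3
(row=4, col=3): c = -0.6025 + -0.8400i → escape time 4
(row=4, col=4): c = -0.2100 + -0.8400i → escape time 8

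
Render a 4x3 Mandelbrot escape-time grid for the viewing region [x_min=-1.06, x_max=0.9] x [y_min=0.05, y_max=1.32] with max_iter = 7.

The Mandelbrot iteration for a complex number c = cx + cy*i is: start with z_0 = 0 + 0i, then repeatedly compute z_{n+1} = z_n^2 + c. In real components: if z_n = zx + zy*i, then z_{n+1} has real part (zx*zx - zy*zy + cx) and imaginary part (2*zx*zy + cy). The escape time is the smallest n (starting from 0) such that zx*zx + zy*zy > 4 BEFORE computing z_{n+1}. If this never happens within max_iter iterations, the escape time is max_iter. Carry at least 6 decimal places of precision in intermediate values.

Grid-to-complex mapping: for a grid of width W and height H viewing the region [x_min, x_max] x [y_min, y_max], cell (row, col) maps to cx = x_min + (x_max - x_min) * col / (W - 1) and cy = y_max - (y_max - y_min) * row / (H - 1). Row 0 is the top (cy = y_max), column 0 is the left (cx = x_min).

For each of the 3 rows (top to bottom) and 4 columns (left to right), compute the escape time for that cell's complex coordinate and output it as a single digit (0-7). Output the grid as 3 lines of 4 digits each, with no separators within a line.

(row=0, col=0): c = -1.0600 + 1.3200i → escape time 2
(row=0, col=1): c = -0.4067 + 1.3200i → escape time 3
(row=0, col=2): c = 0.2467 + 1.3200i → escape time 2
(row=0, col=3): c = 0.9000 + 1.3200i → escape time 2
(row=1, col=0): c = -1.0600 + 0.6850i → escape time 4
(row=1, col=1): c = -0.4067 + 0.6850i → escape time 7
(row=1, col=2): c = 0.2467 + 0.6850i → escape time 6
(row=1, col=3): c = 0.9000 + 0.6850i → escape time 2
(row=2, col=0): c = -1.0600 + 0.0500i → escape time 7
(row=2, col=1): c = -0.4067 + 0.0500i → escape time 7
(row=2, col=2): c = 0.2467 + 0.0500i → escape time 7
(row=2, col=3): c = 0.9000 + 0.0500i → escape time 3

Answer: 2322
4762
7773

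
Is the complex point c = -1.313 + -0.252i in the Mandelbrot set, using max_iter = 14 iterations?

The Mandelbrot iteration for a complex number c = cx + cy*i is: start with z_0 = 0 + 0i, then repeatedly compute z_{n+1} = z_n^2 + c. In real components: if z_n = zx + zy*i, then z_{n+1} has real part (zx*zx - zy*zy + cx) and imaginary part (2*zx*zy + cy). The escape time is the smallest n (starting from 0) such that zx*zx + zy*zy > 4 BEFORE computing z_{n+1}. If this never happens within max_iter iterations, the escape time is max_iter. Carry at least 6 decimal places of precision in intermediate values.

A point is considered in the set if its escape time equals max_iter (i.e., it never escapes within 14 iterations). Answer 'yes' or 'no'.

z_0 = 0 + 0i, c = -1.3130 + -0.2520i
Iter 1: z = -1.3130 + -0.2520i, |z|^2 = 1.7875
Iter 2: z = 0.3475 + 0.4098i, |z|^2 = 0.2886
Iter 3: z = -1.3602 + 0.0327i, |z|^2 = 1.8511
Iter 4: z = 0.5360 + -0.3411i, |z|^2 = 0.4036
Iter 5: z = -1.1421 + -0.6176i, |z|^2 = 1.6858
Iter 6: z = -0.3901 + 1.1588i, |z|^2 = 1.4949
Iter 7: z = -2.5035 + -1.1562i, |z|^2 = 7.6042
Escaped at iteration 7

Answer: no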